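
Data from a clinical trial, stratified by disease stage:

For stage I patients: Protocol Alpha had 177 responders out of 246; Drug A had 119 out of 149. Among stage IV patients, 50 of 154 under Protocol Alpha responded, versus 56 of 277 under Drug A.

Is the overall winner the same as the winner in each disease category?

Stage I: Protocol Alpha 177/246 = 72.0%, Drug A 119/149 = 79.9% → Drug A
Stage IV: Protocol Alpha 50/154 = 32.5%, Drug A 56/277 = 20.2% → Protocol Alpha
Overall: Protocol Alpha 227/400 = 56.8%, Drug A 175/426 = 41.1% → Protocol Alpha
Neither sweeps: Protocol Alpha wins 1 of 2 groups, Drug A wins 1. Protocol Alpha wins overall but not every group — no Simpson reversal.

No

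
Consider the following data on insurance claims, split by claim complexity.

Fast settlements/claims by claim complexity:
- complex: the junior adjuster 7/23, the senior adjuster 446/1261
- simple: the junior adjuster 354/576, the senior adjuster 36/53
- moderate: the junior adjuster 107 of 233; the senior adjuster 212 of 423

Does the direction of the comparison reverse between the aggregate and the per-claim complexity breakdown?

Yes

Complex: the junior adjuster 7/23 = 30.4%, the senior adjuster 446/1261 = 35.4% → the senior adjuster
Simple: the junior adjuster 354/576 = 61.5%, the senior adjuster 36/53 = 67.9% → the senior adjuster
Moderate: the junior adjuster 107/233 = 45.9%, the senior adjuster 212/423 = 50.1% → the senior adjuster
Overall: the junior adjuster 468/832 = 56.2%, the senior adjuster 694/1737 = 40.0% → the junior adjuster
The senior adjuster wins each claim group but the junior adjuster wins overall — the comparison reverses. The senior adjuster's claims skew toward complex, which has a lower base rate.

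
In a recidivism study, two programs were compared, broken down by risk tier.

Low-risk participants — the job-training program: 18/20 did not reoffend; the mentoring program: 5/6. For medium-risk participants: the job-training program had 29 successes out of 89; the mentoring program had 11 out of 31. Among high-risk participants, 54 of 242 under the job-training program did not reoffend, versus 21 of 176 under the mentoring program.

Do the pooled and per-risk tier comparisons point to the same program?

No

Low-risk: the job-training program 18/20 = 90.0%, the mentoring program 5/6 = 83.3% → the job-training program
Medium-risk: the job-training program 29/89 = 32.6%, the mentoring program 11/31 = 35.5% → the mentoring program
High-risk: the job-training program 54/242 = 22.3%, the mentoring program 21/176 = 11.9% → the job-training program
Overall: the job-training program 101/351 = 28.8%, the mentoring program 37/213 = 17.4% → the job-training program
Neither sweeps: the job-training program wins 2 of 3 groups, the mentoring program wins 1. The job-training program wins overall but not every group — no Simpson reversal.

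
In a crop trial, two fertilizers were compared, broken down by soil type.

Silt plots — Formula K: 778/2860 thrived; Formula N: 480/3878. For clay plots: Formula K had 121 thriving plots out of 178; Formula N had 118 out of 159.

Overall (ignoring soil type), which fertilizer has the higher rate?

Silt: Formula K 778/2860 = 27.2%, Formula N 480/3878 = 12.4% → Formula K
Clay: Formula K 121/178 = 68.0%, Formula N 118/159 = 74.2% → Formula N
Overall: Formula K 899/3038 = 29.6%, Formula N 598/4037 = 14.8% → Formula K
(Neither sweeps every soil group, but Formula K has the higher pooled rate.)

Formula K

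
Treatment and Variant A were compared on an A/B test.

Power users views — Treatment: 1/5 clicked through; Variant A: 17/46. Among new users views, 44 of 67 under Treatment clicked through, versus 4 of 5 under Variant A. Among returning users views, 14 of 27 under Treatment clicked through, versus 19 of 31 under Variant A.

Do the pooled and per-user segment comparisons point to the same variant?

No

Power users: Treatment 1/5 = 20.0%, Variant A 17/46 = 37.0% → Variant A
New users: Treatment 44/67 = 65.7%, Variant A 4/5 = 80.0% → Variant A
Returning users: Treatment 14/27 = 51.9%, Variant A 19/31 = 61.3% → Variant A
Overall: Treatment 59/99 = 59.6%, Variant A 40/82 = 48.8% → Treatment
Variant A wins each user group but Treatment wins overall — the comparison reverses. Variant A's views skew toward power users, which has a lower base rate.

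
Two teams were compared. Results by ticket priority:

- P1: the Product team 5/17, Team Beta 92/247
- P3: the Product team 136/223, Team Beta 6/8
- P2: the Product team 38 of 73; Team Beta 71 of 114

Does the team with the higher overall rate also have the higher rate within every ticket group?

No

P1: the Product team 5/17 = 29.4%, Team Beta 92/247 = 37.2% → Team Beta
P3: the Product team 136/223 = 61.0%, Team Beta 6/8 = 75.0% → Team Beta
P2: the Product team 38/73 = 52.1%, Team Beta 71/114 = 62.3% → Team Beta
Overall: the Product team 179/313 = 57.2%, Team Beta 169/369 = 45.8% → the Product team
Team Beta wins each ticket group but the Product team wins overall — the comparison reverses. Team Beta's tickets skew toward P1, which has a lower base rate.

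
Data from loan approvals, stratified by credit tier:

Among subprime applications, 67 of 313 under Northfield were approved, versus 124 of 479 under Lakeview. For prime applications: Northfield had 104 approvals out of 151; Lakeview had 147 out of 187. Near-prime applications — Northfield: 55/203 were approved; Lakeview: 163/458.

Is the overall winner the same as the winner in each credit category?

Yes

Subprime: Northfield 67/313 = 21.4%, Lakeview 124/479 = 25.9% → Lakeview
Prime: Northfield 104/151 = 68.9%, Lakeview 147/187 = 78.6% → Lakeview
Near-prime: Northfield 55/203 = 27.1%, Lakeview 163/458 = 35.6% → Lakeview
Overall: Northfield 226/667 = 33.9%, Lakeview 434/1124 = 38.6% → Lakeview
Lakeview wins overall and in every credit group — no reversal.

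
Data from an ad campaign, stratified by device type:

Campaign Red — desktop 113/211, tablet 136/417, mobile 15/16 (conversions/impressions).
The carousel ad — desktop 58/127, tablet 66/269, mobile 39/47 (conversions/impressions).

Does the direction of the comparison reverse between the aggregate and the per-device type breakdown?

No

Desktop: Campaign Red 113/211 = 53.6%, the carousel ad 58/127 = 45.7% → Campaign Red
Tablet: Campaign Red 136/417 = 32.6%, the carousel ad 66/269 = 24.5% → Campaign Red
Mobile: Campaign Red 15/16 = 93.8%, the carousel ad 39/47 = 83.0% → Campaign Red
Overall: Campaign Red 264/644 = 41.0%, the carousel ad 163/443 = 36.8% → Campaign Red
Campaign Red wins overall and in every device group — no reversal.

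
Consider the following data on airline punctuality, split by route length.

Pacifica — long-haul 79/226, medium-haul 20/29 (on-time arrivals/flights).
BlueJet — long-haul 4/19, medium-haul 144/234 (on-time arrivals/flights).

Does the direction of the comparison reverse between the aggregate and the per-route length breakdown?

Yes

Long-haul: Pacifica 79/226 = 35.0%, BlueJet 4/19 = 21.1% → Pacifica
Medium-haul: Pacifica 20/29 = 69.0%, BlueJet 144/234 = 61.5% → Pacifica
Overall: Pacifica 99/255 = 38.8%, BlueJet 148/253 = 58.5% → BlueJet
Pacifica wins each route group but BlueJet wins overall — the comparison reverses. Pacifica's flights skew toward long-haul, which has a lower base rate.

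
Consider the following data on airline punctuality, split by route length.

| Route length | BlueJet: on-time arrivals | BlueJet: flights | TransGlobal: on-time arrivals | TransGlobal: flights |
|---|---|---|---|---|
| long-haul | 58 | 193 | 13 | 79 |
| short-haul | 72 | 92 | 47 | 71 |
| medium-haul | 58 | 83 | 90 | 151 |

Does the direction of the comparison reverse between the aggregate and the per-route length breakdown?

No

Long-haul: BlueJet 58/193 = 30.1%, TransGlobal 13/79 = 16.5% → BlueJet
Short-haul: BlueJet 72/92 = 78.3%, TransGlobal 47/71 = 66.2% → BlueJet
Medium-haul: BlueJet 58/83 = 69.9%, TransGlobal 90/151 = 59.6% → BlueJet
Overall: BlueJet 188/368 = 51.1%, TransGlobal 150/301 = 49.8% → BlueJet
BlueJet wins overall and in every route group — no reversal.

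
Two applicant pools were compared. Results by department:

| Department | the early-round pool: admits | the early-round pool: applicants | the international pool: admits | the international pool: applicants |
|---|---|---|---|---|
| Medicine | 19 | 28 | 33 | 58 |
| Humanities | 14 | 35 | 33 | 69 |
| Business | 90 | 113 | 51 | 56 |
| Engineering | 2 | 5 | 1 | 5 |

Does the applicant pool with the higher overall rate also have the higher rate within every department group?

No

Medicine: the early-round pool 19/28 = 67.9%, the international pool 33/58 = 56.9% → the early-round pool
Humanities: the early-round pool 14/35 = 40.0%, the international pool 33/69 = 47.8% → the international pool
Business: the early-round pool 90/113 = 79.6%, the international pool 51/56 = 91.1% → the international pool
Engineering: the early-round pool 2/5 = 40.0%, the international pool 1/5 = 20.0% → the early-round pool
Overall: the early-round pool 125/181 = 69.1%, the international pool 118/188 = 62.8% → the early-round pool
Neither sweeps: the early-round pool wins 2 of 4 groups, the international pool wins 2. The early-round pool wins overall but not every group — no Simpson reversal.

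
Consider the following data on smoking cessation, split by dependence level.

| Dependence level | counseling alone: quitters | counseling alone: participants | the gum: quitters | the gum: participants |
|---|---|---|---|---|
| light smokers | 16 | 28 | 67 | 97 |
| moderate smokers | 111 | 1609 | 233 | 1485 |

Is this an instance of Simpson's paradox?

Light smokers: counseling alone 16/28 = 57.1%, the gum 67/97 = 69.1% → the gum
Moderate smokers: counseling alone 111/1609 = 6.9%, the gum 233/1485 = 15.7% → the gum
Overall: counseling alone 127/1637 = 7.8%, the gum 300/1582 = 19.0% → the gum
The gum wins overall and in every dependence group — no reversal.

No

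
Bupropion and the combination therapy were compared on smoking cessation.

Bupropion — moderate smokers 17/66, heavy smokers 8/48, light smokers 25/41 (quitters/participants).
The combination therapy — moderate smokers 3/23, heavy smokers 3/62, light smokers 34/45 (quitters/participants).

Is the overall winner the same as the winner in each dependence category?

Moderate smokers: bupropion 17/66 = 25.8%, the combination therapy 3/23 = 13.0% → bupropion
Heavy smokers: bupropion 8/48 = 16.7%, the combination therapy 3/62 = 4.8% → bupropion
Light smokers: bupropion 25/41 = 61.0%, the combination therapy 34/45 = 75.6% → the combination therapy
Overall: bupropion 50/155 = 32.3%, the combination therapy 40/130 = 30.8% → bupropion
Neither sweeps: bupropion wins 2 of 3 groups, the combination therapy wins 1. Bupropion wins overall but not every group — no Simpson reversal.

No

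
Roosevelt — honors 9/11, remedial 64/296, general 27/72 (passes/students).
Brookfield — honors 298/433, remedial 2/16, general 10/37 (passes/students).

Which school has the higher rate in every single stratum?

Roosevelt

Honors: Roosevelt 9/11 = 81.8%, Brookfield 298/433 = 68.8% → Roosevelt
Remedial: Roosevelt 64/296 = 21.6%, Brookfield 2/16 = 12.5% → Roosevelt
General: Roosevelt 27/72 = 37.5%, Brookfield 10/37 = 27.0% → Roosevelt
Roosevelt has the higher rate in all 3 groups.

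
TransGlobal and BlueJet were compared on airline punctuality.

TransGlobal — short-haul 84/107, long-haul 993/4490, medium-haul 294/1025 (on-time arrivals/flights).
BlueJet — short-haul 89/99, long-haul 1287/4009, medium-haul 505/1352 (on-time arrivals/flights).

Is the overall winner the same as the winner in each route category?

Short-haul: TransGlobal 84/107 = 78.5%, BlueJet 89/99 = 89.9% → BlueJet
Long-haul: TransGlobal 993/4490 = 22.1%, BlueJet 1287/4009 = 32.1% → BlueJet
Medium-haul: TransGlobal 294/1025 = 28.7%, BlueJet 505/1352 = 37.4% → BlueJet
Overall: TransGlobal 1371/5622 = 24.4%, BlueJet 1881/5460 = 34.5% → BlueJet
BlueJet wins overall and in every route group — no reversal.

Yes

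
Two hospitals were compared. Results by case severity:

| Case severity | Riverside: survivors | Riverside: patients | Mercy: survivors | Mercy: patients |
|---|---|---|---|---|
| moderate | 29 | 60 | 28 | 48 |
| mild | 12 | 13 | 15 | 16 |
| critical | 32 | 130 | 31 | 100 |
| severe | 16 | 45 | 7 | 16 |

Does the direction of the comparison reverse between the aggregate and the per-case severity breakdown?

Moderate: Riverside 29/60 = 48.3%, Mercy 28/48 = 58.3% → Mercy
Mild: Riverside 12/13 = 92.3%, Mercy 15/16 = 93.8% → Mercy
Critical: Riverside 32/130 = 24.6%, Mercy 31/100 = 31.0% → Mercy
Severe: Riverside 16/45 = 35.6%, Mercy 7/16 = 43.8% → Mercy
Overall: Riverside 89/248 = 35.9%, Mercy 81/180 = 45.0% → Mercy
Mercy wins overall and in every case group — no reversal.

No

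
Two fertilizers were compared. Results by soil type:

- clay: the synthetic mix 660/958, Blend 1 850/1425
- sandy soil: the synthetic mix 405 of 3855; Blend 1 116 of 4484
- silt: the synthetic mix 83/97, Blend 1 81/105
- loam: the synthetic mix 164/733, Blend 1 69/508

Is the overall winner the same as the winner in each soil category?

Clay: the synthetic mix 660/958 = 68.9%, Blend 1 850/1425 = 59.6% → the synthetic mix
Sandy soil: the synthetic mix 405/3855 = 10.5%, Blend 1 116/4484 = 2.6% → the synthetic mix
Silt: the synthetic mix 83/97 = 85.6%, Blend 1 81/105 = 77.1% → the synthetic mix
Loam: the synthetic mix 164/733 = 22.4%, Blend 1 69/508 = 13.6% → the synthetic mix
Overall: the synthetic mix 1312/5643 = 23.3%, Blend 1 1116/6522 = 17.1% → the synthetic mix
The synthetic mix wins overall and in every soil group — no reversal.

Yes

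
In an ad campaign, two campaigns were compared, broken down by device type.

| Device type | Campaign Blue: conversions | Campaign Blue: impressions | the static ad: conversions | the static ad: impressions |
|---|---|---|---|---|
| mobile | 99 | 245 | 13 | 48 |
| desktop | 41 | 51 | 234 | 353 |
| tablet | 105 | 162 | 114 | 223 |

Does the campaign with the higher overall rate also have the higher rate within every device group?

Mobile: Campaign Blue 99/245 = 40.4%, the static ad 13/48 = 27.1% → Campaign Blue
Desktop: Campaign Blue 41/51 = 80.4%, the static ad 234/353 = 66.3% → Campaign Blue
Tablet: Campaign Blue 105/162 = 64.8%, the static ad 114/223 = 51.1% → Campaign Blue
Overall: Campaign Blue 245/458 = 53.5%, the static ad 361/624 = 57.9% → the static ad
Campaign Blue wins each device group but the static ad wins overall — the comparison reverses. Campaign Blue's impressions skew toward mobile, which has a lower base rate.

No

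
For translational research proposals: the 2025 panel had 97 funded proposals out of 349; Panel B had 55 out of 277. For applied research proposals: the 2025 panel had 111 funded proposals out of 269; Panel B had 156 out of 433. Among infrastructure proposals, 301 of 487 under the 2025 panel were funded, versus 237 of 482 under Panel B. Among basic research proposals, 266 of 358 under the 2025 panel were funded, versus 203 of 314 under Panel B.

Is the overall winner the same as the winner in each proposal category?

Yes

Translational research: the 2025 panel 97/349 = 27.8%, Panel B 55/277 = 19.9% → the 2025 panel
Applied research: the 2025 panel 111/269 = 41.3%, Panel B 156/433 = 36.0% → the 2025 panel
Infrastructure: the 2025 panel 301/487 = 61.8%, Panel B 237/482 = 49.2% → the 2025 panel
Basic research: the 2025 panel 266/358 = 74.3%, Panel B 203/314 = 64.6% → the 2025 panel
Overall: the 2025 panel 775/1463 = 53.0%, Panel B 651/1506 = 43.2% → the 2025 panel
The 2025 panel wins overall and in every proposal group — no reversal.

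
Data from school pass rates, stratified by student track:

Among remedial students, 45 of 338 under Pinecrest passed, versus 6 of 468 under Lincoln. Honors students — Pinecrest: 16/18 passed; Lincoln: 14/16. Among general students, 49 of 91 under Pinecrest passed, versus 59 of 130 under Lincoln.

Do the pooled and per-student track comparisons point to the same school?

Remedial: Pinecrest 45/338 = 13.3%, Lincoln 6/468 = 1.3% → Pinecrest
Honors: Pinecrest 16/18 = 88.9%, Lincoln 14/16 = 87.5% → Pinecrest
General: Pinecrest 49/91 = 53.8%, Lincoln 59/130 = 45.4% → Pinecrest
Overall: Pinecrest 110/447 = 24.6%, Lincoln 79/614 = 12.9% → Pinecrest
Pinecrest wins overall and in every student group — no reversal.

Yes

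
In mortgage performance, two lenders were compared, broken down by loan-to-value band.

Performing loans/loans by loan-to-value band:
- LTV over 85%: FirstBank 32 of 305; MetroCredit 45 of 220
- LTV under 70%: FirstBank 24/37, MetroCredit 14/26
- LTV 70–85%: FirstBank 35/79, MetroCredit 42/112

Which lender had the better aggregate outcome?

MetroCredit

LTV over 85%: FirstBank 32/305 = 10.5%, MetroCredit 45/220 = 20.5% → MetroCredit
LTV under 70%: FirstBank 24/37 = 64.9%, MetroCredit 14/26 = 53.8% → FirstBank
LTV 70–85%: FirstBank 35/79 = 44.3%, MetroCredit 42/112 = 37.5% → FirstBank
Overall: FirstBank 91/421 = 21.6%, MetroCredit 101/358 = 28.2% → MetroCredit
(Neither sweeps every loan-to-value group, but MetroCredit has the higher pooled rate.)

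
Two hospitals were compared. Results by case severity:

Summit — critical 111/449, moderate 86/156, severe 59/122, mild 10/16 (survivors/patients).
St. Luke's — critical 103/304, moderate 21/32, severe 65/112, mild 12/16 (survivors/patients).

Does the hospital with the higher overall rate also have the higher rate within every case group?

Critical: Summit 111/449 = 24.7%, St. Luke's 103/304 = 33.9% → St. Luke's
Moderate: Summit 86/156 = 55.1%, St. Luke's 21/32 = 65.6% → St. Luke's
Severe: Summit 59/122 = 48.4%, St. Luke's 65/112 = 58.0% → St. Luke's
Mild: Summit 10/16 = 62.5%, St. Luke's 12/16 = 75.0% → St. Luke's
Overall: Summit 266/743 = 35.8%, St. Luke's 201/464 = 43.3% → St. Luke's
St. Luke's wins overall and in every case group — no reversal.

Yes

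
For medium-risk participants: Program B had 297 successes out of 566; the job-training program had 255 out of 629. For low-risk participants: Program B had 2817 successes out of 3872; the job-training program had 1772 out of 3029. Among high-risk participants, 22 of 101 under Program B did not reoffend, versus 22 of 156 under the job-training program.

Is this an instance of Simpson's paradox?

No

Medium-risk: Program B 297/566 = 52.5%, the job-training program 255/629 = 40.5% → Program B
Low-risk: Program B 2817/3872 = 72.8%, the job-training program 1772/3029 = 58.5% → Program B
High-risk: Program B 22/101 = 21.8%, the job-training program 22/156 = 14.1% → Program B
Overall: Program B 3136/4539 = 69.1%, the job-training program 2049/3814 = 53.7% → Program B
Program B wins overall and in every risk group — no reversal.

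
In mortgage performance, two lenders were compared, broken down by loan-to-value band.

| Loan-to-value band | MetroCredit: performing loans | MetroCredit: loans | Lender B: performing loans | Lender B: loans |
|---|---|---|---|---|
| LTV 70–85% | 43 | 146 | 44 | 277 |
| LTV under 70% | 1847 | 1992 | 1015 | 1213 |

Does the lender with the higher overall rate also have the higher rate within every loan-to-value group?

Yes

LTV 70–85%: MetroCredit 43/146 = 29.5%, Lender B 44/277 = 15.9% → MetroCredit
LTV under 70%: MetroCredit 1847/1992 = 92.7%, Lender B 1015/1213 = 83.7% → MetroCredit
Overall: MetroCredit 1890/2138 = 88.4%, Lender B 1059/1490 = 71.1% → MetroCredit
MetroCredit wins overall and in every loan-to-value group — no reversal.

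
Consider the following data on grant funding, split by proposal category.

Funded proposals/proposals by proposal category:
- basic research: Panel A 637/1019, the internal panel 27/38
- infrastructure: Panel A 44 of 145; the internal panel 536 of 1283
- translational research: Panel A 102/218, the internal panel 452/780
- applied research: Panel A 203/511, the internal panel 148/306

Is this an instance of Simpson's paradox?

Yes

Basic research: Panel A 637/1019 = 62.5%, the internal panel 27/38 = 71.1% → the internal panel
Infrastructure: Panel A 44/145 = 30.3%, the internal panel 536/1283 = 41.8% → the internal panel
Translational research: Panel A 102/218 = 46.8%, the internal panel 452/780 = 57.9% → the internal panel
Applied research: Panel A 203/511 = 39.7%, the internal panel 148/306 = 48.4% → the internal panel
Overall: Panel A 986/1893 = 52.1%, the internal panel 1163/2407 = 48.3% → Panel A
The internal panel wins each proposal group but Panel A wins overall — the comparison reverses. The internal panel's proposals skew toward infrastructure, which has a lower base rate.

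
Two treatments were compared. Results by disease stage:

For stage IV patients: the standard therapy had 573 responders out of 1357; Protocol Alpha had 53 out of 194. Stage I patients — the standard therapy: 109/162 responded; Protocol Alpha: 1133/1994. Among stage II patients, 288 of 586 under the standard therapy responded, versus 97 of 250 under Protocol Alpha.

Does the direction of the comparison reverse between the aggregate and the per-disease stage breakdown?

Stage IV: the standard therapy 573/1357 = 42.2%, Protocol Alpha 53/194 = 27.3% → the standard therapy
Stage I: the standard therapy 109/162 = 67.3%, Protocol Alpha 1133/1994 = 56.8% → the standard therapy
Stage II: the standard therapy 288/586 = 49.1%, Protocol Alpha 97/250 = 38.8% → the standard therapy
Overall: the standard therapy 970/2105 = 46.1%, Protocol Alpha 1283/2438 = 52.6% → Protocol Alpha
The standard therapy wins each disease group but Protocol Alpha wins overall — the comparison reverses. The standard therapy's patients skew toward stage IV, which has a lower base rate.

Yes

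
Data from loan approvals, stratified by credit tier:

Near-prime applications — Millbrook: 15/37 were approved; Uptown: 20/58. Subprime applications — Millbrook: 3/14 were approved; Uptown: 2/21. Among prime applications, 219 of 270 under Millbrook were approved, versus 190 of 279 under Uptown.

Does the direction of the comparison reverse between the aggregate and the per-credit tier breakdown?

Near-prime: Millbrook 15/37 = 40.5%, Uptown 20/58 = 34.5% → Millbrook
Subprime: Millbrook 3/14 = 21.4%, Uptown 2/21 = 9.5% → Millbrook
Prime: Millbrook 219/270 = 81.1%, Uptown 190/279 = 68.1% → Millbrook
Overall: Millbrook 237/321 = 73.8%, Uptown 212/358 = 59.2% → Millbrook
Millbrook wins overall and in every credit group — no reversal.

No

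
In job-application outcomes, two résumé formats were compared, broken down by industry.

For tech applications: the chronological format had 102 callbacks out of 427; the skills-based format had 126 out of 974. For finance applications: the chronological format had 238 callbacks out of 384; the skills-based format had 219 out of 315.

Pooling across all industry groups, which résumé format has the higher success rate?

the chronological format

Tech: the chronological format 102/427 = 23.9%, the skills-based format 126/974 = 12.9% → the chronological format
Finance: the chronological format 238/384 = 62.0%, the skills-based format 219/315 = 69.5% → the skills-based format
Overall: the chronological format 340/811 = 41.9%, the skills-based format 345/1289 = 26.8% → the chronological format
(Neither sweeps every industry group, but the chronological format has the higher pooled rate.)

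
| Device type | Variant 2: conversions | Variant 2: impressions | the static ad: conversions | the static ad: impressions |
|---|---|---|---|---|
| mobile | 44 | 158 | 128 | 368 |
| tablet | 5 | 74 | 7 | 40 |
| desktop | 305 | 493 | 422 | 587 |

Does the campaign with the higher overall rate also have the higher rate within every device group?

Mobile: Variant 2 44/158 = 27.8%, the static ad 128/368 = 34.8% → the static ad
Tablet: Variant 2 5/74 = 6.8%, the static ad 7/40 = 17.5% → the static ad
Desktop: Variant 2 305/493 = 61.9%, the static ad 422/587 = 71.9% → the static ad
Overall: Variant 2 354/725 = 48.8%, the static ad 557/995 = 56.0% → the static ad
The static ad wins overall and in every device group — no reversal.

Yes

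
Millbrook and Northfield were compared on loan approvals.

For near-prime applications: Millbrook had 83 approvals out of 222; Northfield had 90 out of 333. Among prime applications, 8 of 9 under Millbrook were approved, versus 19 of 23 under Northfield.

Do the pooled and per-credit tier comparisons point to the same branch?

Near-prime: Millbrook 83/222 = 37.4%, Northfield 90/333 = 27.0% → Millbrook
Prime: Millbrook 8/9 = 88.9%, Northfield 19/23 = 82.6% → Millbrook
Overall: Millbrook 91/231 = 39.4%, Northfield 109/356 = 30.6% → Millbrook
Millbrook wins overall and in every credit group — no reversal.

Yes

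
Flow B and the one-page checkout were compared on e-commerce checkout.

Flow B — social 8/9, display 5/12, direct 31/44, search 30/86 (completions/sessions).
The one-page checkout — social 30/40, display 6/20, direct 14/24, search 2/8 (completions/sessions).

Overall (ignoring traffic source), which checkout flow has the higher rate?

Social: Flow B 8/9 = 88.9%, the one-page checkout 30/40 = 75.0% → Flow B
Display: Flow B 5/12 = 41.7%, the one-page checkout 6/20 = 30.0% → Flow B
Direct: Flow B 31/44 = 70.5%, the one-page checkout 14/24 = 58.3% → Flow B
Search: Flow B 30/86 = 34.9%, the one-page checkout 2/8 = 25.0% → Flow B
Overall: Flow B 74/151 = 49.0%, the one-page checkout 52/92 = 56.5% → the one-page checkout
(Flow B wins every traffic group but the one-page checkout wins overall — Flow B's sessions skew toward the low-rate search group.)

the one-page checkout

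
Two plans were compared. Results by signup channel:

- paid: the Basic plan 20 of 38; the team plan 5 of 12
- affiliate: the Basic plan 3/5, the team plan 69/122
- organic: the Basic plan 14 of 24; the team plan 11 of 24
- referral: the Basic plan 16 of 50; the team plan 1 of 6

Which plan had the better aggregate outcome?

Paid: the Basic plan 20/38 = 52.6%, the team plan 5/12 = 41.7% → the Basic plan
Affiliate: the Basic plan 3/5 = 60.0%, the team plan 69/122 = 56.6% → the Basic plan
Organic: the Basic plan 14/24 = 58.3%, the team plan 11/24 = 45.8% → the Basic plan
Referral: the Basic plan 16/50 = 32.0%, the team plan 1/6 = 16.7% → the Basic plan
Overall: the Basic plan 53/117 = 45.3%, the team plan 86/164 = 52.4% → the team plan
(The Basic plan wins every signup group but the team plan wins overall — the Basic plan's customers skew toward the low-rate referral group.)

the team plan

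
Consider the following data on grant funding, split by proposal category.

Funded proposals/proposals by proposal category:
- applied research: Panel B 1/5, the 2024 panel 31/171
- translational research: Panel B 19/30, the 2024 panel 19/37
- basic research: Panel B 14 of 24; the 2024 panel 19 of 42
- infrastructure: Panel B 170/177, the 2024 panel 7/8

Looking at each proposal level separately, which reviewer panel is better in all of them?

Panel B

Applied research: Panel B 1/5 = 20.0%, the 2024 panel 31/171 = 18.1% → Panel B
Translational research: Panel B 19/30 = 63.3%, the 2024 panel 19/37 = 51.4% → Panel B
Basic research: Panel B 14/24 = 58.3%, the 2024 panel 19/42 = 45.2% → Panel B
Infrastructure: Panel B 170/177 = 96.0%, the 2024 panel 7/8 = 87.5% → Panel B
Panel B has the higher rate in all 4 groups.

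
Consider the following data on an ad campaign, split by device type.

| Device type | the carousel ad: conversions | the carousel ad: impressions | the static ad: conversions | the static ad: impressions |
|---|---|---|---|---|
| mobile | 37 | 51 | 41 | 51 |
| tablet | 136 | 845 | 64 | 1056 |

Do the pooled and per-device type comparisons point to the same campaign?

No

Mobile: the carousel ad 37/51 = 72.5%, the static ad 41/51 = 80.4% → the static ad
Tablet: the carousel ad 136/845 = 16.1%, the static ad 64/1056 = 6.1% → the carousel ad
Overall: the carousel ad 173/896 = 19.3%, the static ad 105/1107 = 9.5% → the carousel ad
Neither sweeps: the carousel ad wins 1 of 2 groups, the static ad wins 1. The carousel ad wins overall but not every group — no Simpson reversal.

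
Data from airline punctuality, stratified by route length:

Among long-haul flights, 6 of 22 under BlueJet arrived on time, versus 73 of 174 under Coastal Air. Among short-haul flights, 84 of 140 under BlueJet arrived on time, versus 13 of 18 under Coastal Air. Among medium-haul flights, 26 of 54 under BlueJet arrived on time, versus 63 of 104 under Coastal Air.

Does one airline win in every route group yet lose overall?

Yes

Long-haul: BlueJet 6/22 = 27.3%, Coastal Air 73/174 = 42.0% → Coastal Air
Short-haul: BlueJet 84/140 = 60.0%, Coastal Air 13/18 = 72.2% → Coastal Air
Medium-haul: BlueJet 26/54 = 48.1%, Coastal Air 63/104 = 60.6% → Coastal Air
Overall: BlueJet 116/216 = 53.7%, Coastal Air 149/296 = 50.3% → BlueJet
Coastal Air wins each route group but BlueJet wins overall — the comparison reverses. Coastal Air's flights skew toward long-haul, which has a lower base rate.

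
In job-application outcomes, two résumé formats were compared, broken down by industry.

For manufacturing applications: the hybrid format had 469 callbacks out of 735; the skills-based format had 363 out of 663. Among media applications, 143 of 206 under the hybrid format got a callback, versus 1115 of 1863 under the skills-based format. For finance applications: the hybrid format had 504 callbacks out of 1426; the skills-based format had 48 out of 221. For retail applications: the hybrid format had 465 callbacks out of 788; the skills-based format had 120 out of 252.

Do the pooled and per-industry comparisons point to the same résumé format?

No

Manufacturing: the hybrid format 469/735 = 63.8%, the skills-based format 363/663 = 54.8% → the hybrid format
Media: the hybrid format 143/206 = 69.4%, the skills-based format 1115/1863 = 59.8% → the hybrid format
Finance: the hybrid format 504/1426 = 35.3%, the skills-based format 48/221 = 21.7% → the hybrid format
Retail: the hybrid format 465/788 = 59.0%, the skills-based format 120/252 = 47.6% → the hybrid format
Overall: the hybrid format 1581/3155 = 50.1%, the skills-based format 1646/2999 = 54.9% → the skills-based format
The hybrid format wins each industry group but the skills-based format wins overall — the comparison reverses. The hybrid format's applications skew toward finance, which has a lower base rate.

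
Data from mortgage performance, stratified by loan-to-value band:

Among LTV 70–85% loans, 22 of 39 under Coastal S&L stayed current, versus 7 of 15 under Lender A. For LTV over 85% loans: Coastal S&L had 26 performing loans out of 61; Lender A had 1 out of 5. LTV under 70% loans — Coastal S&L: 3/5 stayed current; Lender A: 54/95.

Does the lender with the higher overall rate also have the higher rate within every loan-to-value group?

No

LTV 70–85%: Coastal S&L 22/39 = 56.4%, Lender A 7/15 = 46.7% → Coastal S&L
LTV over 85%: Coastal S&L 26/61 = 42.6%, Lender A 1/5 = 20.0% → Coastal S&L
LTV under 70%: Coastal S&L 3/5 = 60.0%, Lender A 54/95 = 56.8% → Coastal S&L
Overall: Coastal S&L 51/105 = 48.6%, Lender A 62/115 = 53.9% → Lender A
Coastal S&L wins each loan-to-value group but Lender A wins overall — the comparison reverses. Coastal S&L's loans skew toward LTV over 85%, which has a lower base rate.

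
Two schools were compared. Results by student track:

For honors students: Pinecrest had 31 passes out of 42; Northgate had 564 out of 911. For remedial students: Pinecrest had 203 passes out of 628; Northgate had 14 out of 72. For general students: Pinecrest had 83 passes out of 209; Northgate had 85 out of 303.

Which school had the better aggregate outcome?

Honors: Pinecrest 31/42 = 73.8%, Northgate 564/911 = 61.9% → Pinecrest
Remedial: Pinecrest 203/628 = 32.3%, Northgate 14/72 = 19.4% → Pinecrest
General: Pinecrest 83/209 = 39.7%, Northgate 85/303 = 28.1% → Pinecrest
Overall: Pinecrest 317/879 = 36.1%, Northgate 663/1286 = 51.6% → Northgate
(Pinecrest wins every student group but Northgate wins overall — Pinecrest's students skew toward the low-rate remedial group.)

Northgate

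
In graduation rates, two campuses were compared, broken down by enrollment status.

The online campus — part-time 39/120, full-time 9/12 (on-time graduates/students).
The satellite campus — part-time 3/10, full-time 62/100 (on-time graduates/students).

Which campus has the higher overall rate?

Part-time: the online campus 39/120 = 32.5%, the satellite campus 3/10 = 30.0% → the online campus
Full-time: the online campus 9/12 = 75.0%, the satellite campus 62/100 = 62.0% → the online campus
Overall: the online campus 48/132 = 36.4%, the satellite campus 65/110 = 59.1% → the satellite campus
(The online campus wins every enrollment group but the satellite campus wins overall — the online campus's students skew toward the low-rate part-time group.)

the satellite campus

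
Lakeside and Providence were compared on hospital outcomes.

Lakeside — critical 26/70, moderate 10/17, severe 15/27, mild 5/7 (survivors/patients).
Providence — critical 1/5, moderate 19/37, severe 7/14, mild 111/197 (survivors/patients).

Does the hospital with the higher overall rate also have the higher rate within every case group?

No

Critical: Lakeside 26/70 = 37.1%, Providence 1/5 = 20.0% → Lakeside
Moderate: Lakeside 10/17 = 58.8%, Providence 19/37 = 51.4% → Lakeside
Severe: Lakeside 15/27 = 55.6%, Providence 7/14 = 50.0% → Lakeside
Mild: Lakeside 5/7 = 71.4%, Providence 111/197 = 56.3% → Lakeside
Overall: Lakeside 56/121 = 46.3%, Providence 138/253 = 54.5% → Providence
Lakeside wins each case group but Providence wins overall — the comparison reverses. Lakeside's patients skew toward critical, which has a lower base rate.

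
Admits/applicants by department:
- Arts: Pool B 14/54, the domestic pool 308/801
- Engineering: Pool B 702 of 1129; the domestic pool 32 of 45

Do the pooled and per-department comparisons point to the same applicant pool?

No

Arts: Pool B 14/54 = 25.9%, the domestic pool 308/801 = 38.5% → the domestic pool
Engineering: Pool B 702/1129 = 62.2%, the domestic pool 32/45 = 71.1% → the domestic pool
Overall: Pool B 716/1183 = 60.5%, the domestic pool 340/846 = 40.2% → Pool B
The domestic pool wins each department group but Pool B wins overall — the comparison reverses. The domestic pool's applicants skew toward Arts, which has a lower base rate.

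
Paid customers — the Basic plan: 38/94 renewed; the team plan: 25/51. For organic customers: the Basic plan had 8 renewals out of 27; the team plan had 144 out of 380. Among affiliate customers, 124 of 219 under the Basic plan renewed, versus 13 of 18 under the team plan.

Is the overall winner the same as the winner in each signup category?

Paid: the Basic plan 38/94 = 40.4%, the team plan 25/51 = 49.0% → the team plan
Organic: the Basic plan 8/27 = 29.6%, the team plan 144/380 = 37.9% → the team plan
Affiliate: the Basic plan 124/219 = 56.6%, the team plan 13/18 = 72.2% → the team plan
Overall: the Basic plan 170/340 = 50.0%, the team plan 182/449 = 40.5% → the Basic plan
The team plan wins each signup group but the Basic plan wins overall — the comparison reverses. The team plan's customers skew toward organic, which has a lower base rate.

No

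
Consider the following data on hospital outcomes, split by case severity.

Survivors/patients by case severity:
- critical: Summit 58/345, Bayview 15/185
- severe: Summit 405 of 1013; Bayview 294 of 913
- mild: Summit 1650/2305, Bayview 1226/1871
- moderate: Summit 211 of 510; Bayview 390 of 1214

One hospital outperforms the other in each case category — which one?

Critical: Summit 58/345 = 16.8%, Bayview 15/185 = 8.1% → Summit
Severe: Summit 405/1013 = 40.0%, Bayview 294/913 = 32.2% → Summit
Mild: Summit 1650/2305 = 71.6%, Bayview 1226/1871 = 65.5% → Summit
Moderate: Summit 211/510 = 41.4%, Bayview 390/1214 = 32.1% → Summit
Summit has the higher rate in all 4 groups.

Summit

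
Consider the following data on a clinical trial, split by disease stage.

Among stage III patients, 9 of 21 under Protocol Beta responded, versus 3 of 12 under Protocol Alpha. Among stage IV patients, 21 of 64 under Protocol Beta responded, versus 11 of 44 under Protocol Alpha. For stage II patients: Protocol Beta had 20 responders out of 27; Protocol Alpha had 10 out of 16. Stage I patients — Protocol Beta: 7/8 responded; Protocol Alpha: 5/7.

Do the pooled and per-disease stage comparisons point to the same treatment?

Stage III: Protocol Beta 9/21 = 42.9%, Protocol Alpha 3/12 = 25.0% → Protocol Beta
Stage IV: Protocol Beta 21/64 = 32.8%, Protocol Alpha 11/44 = 25.0% → Protocol Beta
Stage II: Protocol Beta 20/27 = 74.1%, Protocol Alpha 10/16 = 62.5% → Protocol Beta
Stage I: Protocol Beta 7/8 = 87.5%, Protocol Alpha 5/7 = 71.4% → Protocol Beta
Overall: Protocol Beta 57/120 = 47.5%, Protocol Alpha 29/79 = 36.7% → Protocol Beta
Protocol Beta wins overall and in every disease group — no reversal.

Yes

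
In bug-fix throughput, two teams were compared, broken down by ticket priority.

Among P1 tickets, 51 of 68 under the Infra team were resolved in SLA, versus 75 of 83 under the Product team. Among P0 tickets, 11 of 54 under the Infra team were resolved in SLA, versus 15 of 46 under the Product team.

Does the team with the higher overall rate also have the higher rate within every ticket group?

Yes

P1: the Infra team 51/68 = 75.0%, the Product team 75/83 = 90.4% → the Product team
P0: the Infra team 11/54 = 20.4%, the Product team 15/46 = 32.6% → the Product team
Overall: the Infra team 62/122 = 50.8%, the Product team 90/129 = 69.8% → the Product team
The Product team wins overall and in every ticket group — no reversal.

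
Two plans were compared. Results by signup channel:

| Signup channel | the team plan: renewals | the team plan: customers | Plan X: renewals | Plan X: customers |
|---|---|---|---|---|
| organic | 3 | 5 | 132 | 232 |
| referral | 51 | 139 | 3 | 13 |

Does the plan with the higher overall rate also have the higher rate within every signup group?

Organic: the team plan 3/5 = 60.0%, Plan X 132/232 = 56.9% → the team plan
Referral: the team plan 51/139 = 36.7%, Plan X 3/13 = 23.1% → the team plan
Overall: the team plan 54/144 = 37.5%, Plan X 135/245 = 55.1% → Plan X
The team plan wins each signup group but Plan X wins overall — the comparison reverses. The team plan's customers skew toward referral, which has a lower base rate.

No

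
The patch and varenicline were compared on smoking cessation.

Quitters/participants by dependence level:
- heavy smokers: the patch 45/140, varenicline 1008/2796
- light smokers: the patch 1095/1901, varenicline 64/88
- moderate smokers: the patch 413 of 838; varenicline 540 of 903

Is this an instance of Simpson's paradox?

Heavy smokers: the patch 45/140 = 32.1%, varenicline 1008/2796 = 36.1% → varenicline
Light smokers: the patch 1095/1901 = 57.6%, varenicline 64/88 = 72.7% → varenicline
Moderate smokers: the patch 413/838 = 49.3%, varenicline 540/903 = 59.8% → varenicline
Overall: the patch 1553/2879 = 53.9%, varenicline 1612/3787 = 42.6% → the patch
Varenicline wins each dependence group but the patch wins overall — the comparison reverses. Varenicline's participants skew toward heavy smokers, which has a lower base rate.

Yes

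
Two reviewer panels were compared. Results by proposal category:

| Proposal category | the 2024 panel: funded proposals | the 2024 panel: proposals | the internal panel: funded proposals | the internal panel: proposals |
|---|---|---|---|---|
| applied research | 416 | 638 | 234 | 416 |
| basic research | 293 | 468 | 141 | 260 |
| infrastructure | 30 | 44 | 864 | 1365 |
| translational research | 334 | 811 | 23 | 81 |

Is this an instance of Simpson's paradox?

Yes

Applied research: the 2024 panel 416/638 = 65.2%, the internal panel 234/416 = 56.2% → the 2024 panel
Basic research: the 2024 panel 293/468 = 62.6%, the internal panel 141/260 = 54.2% → the 2024 panel
Infrastructure: the 2024 panel 30/44 = 68.2%, the internal panel 864/1365 = 63.3% → the 2024 panel
Translational research: the 2024 panel 334/811 = 41.2%, the internal panel 23/81 = 28.4% → the 2024 panel
Overall: the 2024 panel 1073/1961 = 54.7%, the internal panel 1262/2122 = 59.5% → the internal panel
The 2024 panel wins each proposal group but the internal panel wins overall — the comparison reverses. The 2024 panel's proposals skew toward translational research, which has a lower base rate.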